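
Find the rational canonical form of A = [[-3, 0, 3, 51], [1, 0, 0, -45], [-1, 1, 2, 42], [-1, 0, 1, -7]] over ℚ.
The invariant factors of A (the non-unit diagonal entries of the Smith normal form of xI - A over ℚ[x]) are (x - 2)(x + 3)^2(x + 4), each dividing the next. The characteristic polynomial is their product, (x - 2)(x + 3)^2(x + 4).

The rational canonical form is the block-diagonal matrix of companion matrices C(f_i):
R = [[0, 0, 0, 72], [1, 0, 0, 30], [0, 1, 0, -13], [0, 0, 1, -8]].

R = [[0, 0, 0, 72], [1, 0, 0, 30], [0, 1, 0, -13], [0, 0, 1, -8]]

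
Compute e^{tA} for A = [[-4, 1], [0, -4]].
e^{tA} = [[e^{-4*t}, t*e^{-4*t}], [0, e^{-4*t}]]

A has Jordan form J = [[-4, 1], [0, -4]] with A = PJP^{-1}, so e^{tA} = P e^{tJ} P^{-1}.

For a Jordan block J_k(λ), e^{tJ_k(λ)} = e^{λt} · (I + tN + t^2 N^2/2! + ... + t^{k-1} N^{k-1}/(k-1)!) where N is the nilpotent superdiagonal part.

Assembling the blocks and conjugating back gives the entries of e^{tA} as shown above.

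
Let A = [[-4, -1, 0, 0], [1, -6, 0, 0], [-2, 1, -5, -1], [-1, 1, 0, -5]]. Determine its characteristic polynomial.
xI - A = [[x + 4, 1, 0, 0], [-1, x + 6, 0, 0], [2, -1, x + 5, 1], [1, -1, 0, x + 5]].

Expanding det(xI - A) along the first row:
det(xI - A) = + (x + 4)·det([[x + 6, 0, 0], [-1, x + 5, 1], [-1, 0, x + 5]]) - (1)·det([[-1, 0, 0], [2, x + 5, 1], [1, 0, x + 5]]) + (0)·det([[-1, x + 6, 0], [2, -1, 1], [1, -1, x + 5]]) - (0)·det([[-1, x + 6, 0], [2, -1, x + 5], [1, -1, 0]]).

Evaluating gives χ_A(x) = x^4 + 20x^3 + 150x^2 + 500x + 625 = (x + 5)^4.

χ_A(x) = (x + 5)^4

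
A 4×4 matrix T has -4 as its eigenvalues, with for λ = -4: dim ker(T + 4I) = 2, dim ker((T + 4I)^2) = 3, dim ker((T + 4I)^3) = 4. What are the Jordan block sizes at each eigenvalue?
Jordan blocks: (-4, 3), (-4, 1)

λ = -4: successive nullity increments [2, 1, 1] count blocks of size ≥ k; block sizes are [3, 1].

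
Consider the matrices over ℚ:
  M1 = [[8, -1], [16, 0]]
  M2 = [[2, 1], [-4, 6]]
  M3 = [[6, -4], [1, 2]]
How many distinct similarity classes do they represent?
Characteristic polynomials: χ_{M1} = (x - 4)^2, χ_{M2} = (x - 4)^2, χ_{M3} = (x - 4)^2.

{M1, M2, M3}: invariant factors (x - 4)^2.

Matrices are similar if and only if their invariant-factor lists agree; the partition into similarity classes is {M1, M2, M3}.

1 class: {M1, M2, M3}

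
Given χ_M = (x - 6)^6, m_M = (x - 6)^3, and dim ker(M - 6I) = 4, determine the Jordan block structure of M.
λ = 6: algebraic multiplicity 6 (exponent in χ_M), largest block size 3 (exponent in m_M), 4 blocks (geometric multiplicity). These force block sizes [3, 1, 1, 1].

Jordan blocks: (6, 3), (6, 1), (6, 1), (6, 1)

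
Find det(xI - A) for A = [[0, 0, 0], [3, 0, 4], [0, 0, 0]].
xI - A = [[x, 0, 0], [-3, x, -4], [0, 0, x]].

Expanding det(xI - A) along the first row:
det(xI - A) = + (x)·det([[x, -4], [0, x]]) - (0)·det([[-3, -4], [0, x]]) + (0)·det([[-3, x], [0, 0]]).

Evaluating gives χ_A(x) = x^3.

χ_A(x) = x^3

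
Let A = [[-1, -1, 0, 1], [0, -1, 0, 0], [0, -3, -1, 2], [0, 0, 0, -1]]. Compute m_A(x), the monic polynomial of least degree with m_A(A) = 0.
The characteristic polynomial factors as (x + 1)^4. The minimal polynomial is ∏(x - λ)^{k_λ} where k_λ is the size of the largest Jordan block at λ.

For λ = -1: rank(A + I) = 2, and the largest Jordan block has size 2 (the smallest k with rank((A + I)^k) = rank((A + I)^(k+1))).

So m_A(x) = (x + 1)^2.

m_A(x) = (x + 1)^2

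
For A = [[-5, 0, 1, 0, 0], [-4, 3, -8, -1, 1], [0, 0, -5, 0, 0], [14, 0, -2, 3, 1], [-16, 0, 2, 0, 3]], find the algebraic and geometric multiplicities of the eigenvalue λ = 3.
algebraic multiplicity 3, geometric multiplicity 1

The characteristic polynomial is (x - 3)^3(x + 5)^2, so the factor x - 3 appears with exponent 3: the algebraic multiplicity is 3.

rank(A - 3I) = 4, so the eigenspace has dimension 5 - 4 = 1: the geometric multiplicity is 1.

Since 1 < 3, A is not diagonalizable.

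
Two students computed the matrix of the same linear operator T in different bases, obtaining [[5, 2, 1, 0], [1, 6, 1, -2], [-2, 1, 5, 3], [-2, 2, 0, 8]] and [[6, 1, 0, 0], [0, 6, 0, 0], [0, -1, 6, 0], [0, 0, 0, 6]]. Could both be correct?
Both have characteristic polynomial (x - 6)^4, but the minimal polynomial of A is (x - 6)^3 while the minimal polynomial of B is (x - 6)^2. The minimal polynomial is a similarity invariant, so A and B are not similar.

No.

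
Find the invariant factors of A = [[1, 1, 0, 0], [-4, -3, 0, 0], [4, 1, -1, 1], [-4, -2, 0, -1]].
(x + 1)^2, (x + 1)^2

The Jordan structure of A has elementary divisors (x + 1)^2, (x + 1)^2. Arranging the block sizes at each eigenvalue in decreasing order and taking row products gives the invariant factors.

Invariant factors (smallest first, each dividing the next): (x + 1)^2, (x + 1)^2.

Check: the last factor (x + 1)^2 is the minimal polynomial, and the product (x + 1)^4 is the characteristic polynomial.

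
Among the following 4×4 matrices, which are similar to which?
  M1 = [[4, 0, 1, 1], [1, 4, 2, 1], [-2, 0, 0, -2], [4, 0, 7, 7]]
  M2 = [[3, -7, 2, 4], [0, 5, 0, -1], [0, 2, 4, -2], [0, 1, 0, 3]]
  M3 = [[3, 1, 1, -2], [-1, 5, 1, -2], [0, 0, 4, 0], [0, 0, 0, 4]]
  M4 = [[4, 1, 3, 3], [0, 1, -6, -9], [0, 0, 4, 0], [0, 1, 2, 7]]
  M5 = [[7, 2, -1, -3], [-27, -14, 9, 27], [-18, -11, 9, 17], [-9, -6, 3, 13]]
3 classes: {M1, M2, M5}, {M3}, {M4}

Characteristic polynomials: χ_{M1} = (x - 4)^3(x - 3), χ_{M2} = (x - 4)^3(x - 3), χ_{M3} = (x - 4)^4, χ_{M4} = (x - 4)^4, χ_{M5} = (x - 4)^3(x - 3).

{M1, M2, M5}: invariant factors x - 4, (x - 4)^2(x - 3).

{M3}: invariant factors x - 4, x - 4, (x - 4)^2.

{M4}: invariant factors (x - 4)^2, (x - 4)^2.

Matrices are similar if and only if their invariant-factor lists agree; the partition into similarity classes is {M1, M2, M5}, {M3}, {M4}.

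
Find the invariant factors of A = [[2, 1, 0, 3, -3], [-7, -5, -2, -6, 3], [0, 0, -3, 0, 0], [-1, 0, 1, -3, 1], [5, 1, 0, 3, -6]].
The Jordan structure of A has elementary divisors (x + 3)^3, (x + 3)^2. Arranging the block sizes at each eigenvalue in decreasing order and taking row products gives the invariant factors.

Invariant factors (smallest first, each dividing the next): (x + 3)^2, (x + 3)^3.

Check: the last factor (x + 3)^3 is the minimal polynomial, and the product (x + 3)^5 is the characteristic polynomial.

(x + 3)^2, (x + 3)^3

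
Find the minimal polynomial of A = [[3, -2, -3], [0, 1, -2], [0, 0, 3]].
m_A(x) = (x - 3)^2(x - 1)

The characteristic polynomial factors as (x - 3)^2(x - 1). The minimal polynomial is ∏(x - λ)^{k_λ} where k_λ is the size of the largest Jordan block at λ.

For λ = 1: rank(A - I) = 2, and the largest Jordan block has size 1 (the smallest k with rank((A - I)^k) = rank((A - I)^(k+1))).
For λ = 3: rank(A - 3I) = 2, and the largest Jordan block has size 2 (the smallest k with rank((A - 3I)^k) = rank((A - 3I)^(k+1))).

So m_A(x) = (x - 3)^2(x - 1).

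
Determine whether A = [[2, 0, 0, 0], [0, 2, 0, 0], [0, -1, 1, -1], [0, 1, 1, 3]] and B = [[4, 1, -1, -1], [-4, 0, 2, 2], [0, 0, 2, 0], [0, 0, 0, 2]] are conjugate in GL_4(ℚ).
Yes.

Two matrices over a field are similar if and only if they have the same invariant factors.

Both A and B have characteristic polynomial (x - 2)^4 and minimal polynomial (x - 2)^2. Computing further, both have invariant factors x - 2, x - 2, (x - 2)^2. Hence A and B are similar.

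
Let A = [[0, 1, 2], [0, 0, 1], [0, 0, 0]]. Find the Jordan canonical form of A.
J = [[0, 1, 0], [0, 0, 1], [0, 0, 0]]

The characteristic polynomial is det(xI - A) = x^3, so the eigenvalues are 0 (algebraic multiplicity 3).

For λ = 0: rank(A) = 2, rank(A^2) = 1, rank(A^3) = 0. The eigenspace has dimension 3 - 2 = 1, so there is 1 Jordan block; the rank sequence gives block sizes [3].

Assembling the blocks gives the Jordan form J above.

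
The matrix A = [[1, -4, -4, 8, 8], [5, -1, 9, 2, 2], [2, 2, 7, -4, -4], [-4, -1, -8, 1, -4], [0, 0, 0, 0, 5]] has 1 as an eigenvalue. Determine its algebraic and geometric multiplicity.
algebraic multiplicity 3, geometric multiplicity 1

The characteristic polynomial is (x - 5)^2(x - 1)^3, so the factor x - 1 appears with exponent 3: the algebraic multiplicity is 3.

rank(A - I) = 4, so the eigenspace has dimension 5 - 4 = 1: the geometric multiplicity is 1.

Since 1 < 3, A is not diagonalizable.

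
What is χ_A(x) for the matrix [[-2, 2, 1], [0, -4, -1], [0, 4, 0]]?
χ_A(x) = (x + 2)^3

xI - A = [[x + 2, -2, -1], [0, x + 4, 1], [0, -4, x]].

Expanding det(xI - A) along the first row:
det(xI - A) = + (x + 2)·det([[x + 4, 1], [-4, x]]) - (-2)·det([[0, 1], [0, x]]) + (-1)·det([[0, x + 4], [0, -4]]).

Evaluating gives χ_A(x) = x^3 + 6x^2 + 12x + 8 = (x + 2)^3.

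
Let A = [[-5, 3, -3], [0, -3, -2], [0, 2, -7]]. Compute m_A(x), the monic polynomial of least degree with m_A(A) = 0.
The characteristic polynomial factors as (x + 5)^3. The minimal polynomial is ∏(x - λ)^{k_λ} where k_λ is the size of the largest Jordan block at λ.

For λ = -5: rank(A + 5I) = 1, and the largest Jordan block has size 2 (the smallest k with rank((A + 5I)^k) = rank((A + 5I)^(k+1))).

So m_A(x) = (x + 5)^2.

m_A(x) = (x + 5)^2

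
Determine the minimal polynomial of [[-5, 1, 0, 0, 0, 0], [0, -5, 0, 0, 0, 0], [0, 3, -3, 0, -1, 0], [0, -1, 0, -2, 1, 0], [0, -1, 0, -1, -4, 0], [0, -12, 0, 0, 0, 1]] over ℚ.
The characteristic polynomial factors as (x - 1)(x + 3)^3(x + 5)^2. The minimal polynomial is ∏(x - λ)^{k_λ} where k_λ is the size of the largest Jordan block at λ.

For λ = -5: rank(A + 5I) = 5, and the largest Jordan block has size 2 (the smallest k with rank((A + 5I)^k) = rank((A + 5I)^(k+1))).
For λ = -3: rank(A + 3I) = 5, and the largest Jordan block has size 3 (the smallest k with rank((A + 3I)^k) = rank((A + 3I)^(k+1))).
For λ = 1: rank(A - I) = 5, and the largest Jordan block has size 1 (the smallest k with rank((A - I)^k) = rank((A - I)^(k+1))).

So m_A(x) = (x - 1)(x + 3)^3(x + 5)^2.

m_A(x) = (x - 1)(x + 3)^3(x + 5)^2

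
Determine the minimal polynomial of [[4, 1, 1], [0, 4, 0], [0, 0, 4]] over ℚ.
The characteristic polynomial factors as (x - 4)^3. The minimal polynomial is ∏(x - λ)^{k_λ} where k_λ is the size of the largest Jordan block at λ.

For λ = 4: rank(A - 4I) = 1, and the largest Jordan block has size 2 (the smallest k with rank((A - 4I)^k) = rank((A - 4I)^(k+1))).

So m_A(x) = (x - 4)^2.

m_A(x) = (x - 4)^2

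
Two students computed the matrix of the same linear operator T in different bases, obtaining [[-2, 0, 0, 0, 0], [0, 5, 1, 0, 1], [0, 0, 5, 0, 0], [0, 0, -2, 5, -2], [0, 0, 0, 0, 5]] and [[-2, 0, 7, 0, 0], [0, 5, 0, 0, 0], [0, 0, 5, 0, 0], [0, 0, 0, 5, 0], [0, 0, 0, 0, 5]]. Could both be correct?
No.

Both have characteristic polynomial (x - 5)^4(x + 2), but the minimal polynomial of A is (x - 5)^2(x + 2) while the minimal polynomial of B is (x - 5)(x + 2). The minimal polynomial is a similarity invariant, so A and B are not similar.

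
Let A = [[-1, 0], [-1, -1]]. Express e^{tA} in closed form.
A has Jordan form J = [[-1, 1], [0, -1]] with A = PJP^{-1}, so e^{tA} = P e^{tJ} P^{-1}.

For a Jordan block J_k(λ), e^{tJ_k(λ)} = e^{λt} · (I + tN + t^2 N^2/2! + ... + t^{k-1} N^{k-1}/(k-1)!) where N is the nilpotent superdiagonal part.

Assembling the blocks and conjugating back gives the entries of e^{tA} as shown above.

e^{tA} = [[e^{-t}, 0], [-t*e^{-t}, e^{-t}]]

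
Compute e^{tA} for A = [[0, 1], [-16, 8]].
e^{tA} = [[(1 - 4*t)*e^{4*t}, t*e^{4*t}], [-16*t*e^{4*t}, (4*t + 1)*e^{4*t}]]

A has Jordan form J = [[4, 1], [0, 4]] with A = PJP^{-1}, so e^{tA} = P e^{tJ} P^{-1}.

For a Jordan block J_k(λ), e^{tJ_k(λ)} = e^{λt} · (I + tN + t^2 N^2/2! + ... + t^{k-1} N^{k-1}/(k-1)!) where N is the nilpotent superdiagonal part.

Assembling the blocks and conjugating back gives the entries of e^{tA} as shown above.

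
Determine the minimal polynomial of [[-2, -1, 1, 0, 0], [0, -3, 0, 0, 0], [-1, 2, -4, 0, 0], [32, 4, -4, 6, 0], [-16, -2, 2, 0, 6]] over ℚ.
The characteristic polynomial factors as (x - 6)^2(x + 3)^3. The minimal polynomial is ∏(x - λ)^{k_λ} where k_λ is the size of the largest Jordan block at λ.

For λ = -3: rank(A + 3I) = 4, and the largest Jordan block has size 3 (the smallest k with rank((A + 3I)^k) = rank((A + 3I)^(k+1))).
For λ = 6: rank(A - 6I) = 3, and the largest Jordan block has size 1 (the smallest k with rank((A - 6I)^k) = rank((A - 6I)^(k+1))).

So m_A(x) = (x - 6)(x + 3)^3.

m_A(x) = (x - 6)(x + 3)^3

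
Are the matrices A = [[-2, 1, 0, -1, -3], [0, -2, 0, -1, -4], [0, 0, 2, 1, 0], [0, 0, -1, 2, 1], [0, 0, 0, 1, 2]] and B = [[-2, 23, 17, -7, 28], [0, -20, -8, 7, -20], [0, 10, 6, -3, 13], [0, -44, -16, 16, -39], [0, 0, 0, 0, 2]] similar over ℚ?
Yes.

Two matrices over a field are similar if and only if they have the same invariant factors.

Both A and B have characteristic polynomial (x - 2)^3(x + 2)^2 and minimal polynomial (x - 2)^3(x + 2)^2. Computing further, both have invariant factors (x - 2)^3(x + 2)^2. Hence A and B are similar.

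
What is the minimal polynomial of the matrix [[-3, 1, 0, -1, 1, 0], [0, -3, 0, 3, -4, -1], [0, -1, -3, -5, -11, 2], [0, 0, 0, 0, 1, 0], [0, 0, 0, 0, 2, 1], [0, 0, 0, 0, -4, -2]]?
The characteristic polynomial factors as x^3(x + 3)^3. The minimal polynomial is ∏(x - λ)^{k_λ} where k_λ is the size of the largest Jordan block at λ.

For λ = -3: rank(A + 3I) = 4, and the largest Jordan block has size 2 (the smallest k with rank((A + 3I)^k) = rank((A + 3I)^(k+1))).
For λ = 0: rank(A) = 5, and the largest Jordan block has size 3 (the smallest k with rank(A^k) = rank(A^(k+1))).

So m_A(x) = x^3(x + 3)^2.

m_A(x) = x^3(x + 3)^2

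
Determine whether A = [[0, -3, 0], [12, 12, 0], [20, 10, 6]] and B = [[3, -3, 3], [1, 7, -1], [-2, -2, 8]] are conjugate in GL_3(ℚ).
Two matrices over a field are similar if and only if they have the same invariant factors.

Both A and B have characteristic polynomial (x - 6)^3 and minimal polynomial (x - 6)^2. Computing further, both have invariant factors x - 6, (x - 6)^2. Hence A and B are similar.

Yes.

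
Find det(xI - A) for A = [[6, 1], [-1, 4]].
χ_A(x) = (x - 5)^2

xI - A = [[x - 6, -1], [1, x - 4]].

Expanding det(xI - A) along the first row:
det(xI - A) = + (x - 6)·det([[x - 4]]) - (-1)·det([[1]]).

Evaluating gives χ_A(x) = x^2 - 10x + 25 = (x - 5)^2.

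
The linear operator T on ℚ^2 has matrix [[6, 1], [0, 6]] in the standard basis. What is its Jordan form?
The characteristic polynomial is det(xI - A) = (x - 6)^2, so the eigenvalues are 6 (algebraic multiplicity 2).

For λ = 6: rank(A - 6I) = 1, rank((A - 6I)^2) = 0. The eigenspace has dimension 2 - 1 = 1, so there is 1 Jordan block; the rank sequence gives block sizes [2].

Assembling the blocks gives the Jordan form J above.

J = [[6, 1], [0, 6]]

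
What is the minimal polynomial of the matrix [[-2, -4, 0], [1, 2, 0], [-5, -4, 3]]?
The characteristic polynomial factors as x^2(x - 3). The minimal polynomial is ∏(x - λ)^{k_λ} where k_λ is the size of the largest Jordan block at λ.

For λ = 0: rank(A) = 2, and the largest Jordan block has size 2 (the smallest k with rank(A^k) = rank(A^(k+1))).
For λ = 3: rank(A - 3I) = 2, and the largest Jordan block has size 1 (the smallest k with rank((A - 3I)^k) = rank((A - 3I)^(k+1))).

So m_A(x) = x^2(x - 3).

m_A(x) = x^2(x - 3)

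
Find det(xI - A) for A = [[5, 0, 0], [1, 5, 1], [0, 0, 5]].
xI - A = [[x - 5, 0, 0], [-1, x - 5, -1], [0, 0, x - 5]].

Expanding det(xI - A) along the first row:
det(xI - A) = + (x - 5)·det([[x - 5, -1], [0, x - 5]]) - (0)·det([[-1, -1], [0, x - 5]]) + (0)·det([[-1, x - 5], [0, 0]]).

Evaluating gives χ_A(x) = x^3 - 15x^2 + 75x - 125 = (x - 5)^3.

χ_A(x) = (x - 5)^3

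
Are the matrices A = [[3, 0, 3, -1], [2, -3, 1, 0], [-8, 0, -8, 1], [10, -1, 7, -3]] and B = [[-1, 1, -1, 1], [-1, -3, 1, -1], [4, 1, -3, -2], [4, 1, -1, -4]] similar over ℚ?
Both have characteristic polynomial (x + 2)^3(x + 5), but the minimal polynomial of A is (x + 2)^3(x + 5) while the minimal polynomial of B is (x + 2)^2(x + 5). The minimal polynomial is a similarity invariant, so A and B are not similar.

No.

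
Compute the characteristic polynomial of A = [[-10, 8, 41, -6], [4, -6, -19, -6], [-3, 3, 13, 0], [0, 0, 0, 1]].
χ_A(x) = (x - 1)^2(x + 2)^2

xI - A = [[x + 10, -8, -41, 6], [-4, x + 6, 19, 6], [3, -3, x - 13, 0], [0, 0, 0, x - 1]].

Expanding det(xI - A) along the first row:
det(xI - A) = + (x + 10)·det([[x + 6, 19, 6], [-3, x - 13, 0], [0, 0, x - 1]]) - (-8)·det([[-4, 19, 6], [3, x - 13, 0], [0, 0, x - 1]]) + (-41)·det([[-4, x + 6, 6], [3, -3, 0], [0, 0, x - 1]]) - (6)·det([[-4, x + 6, 19], [3, -3, x - 13], [0, 0, 0]]).

Evaluating gives χ_A(x) = x^4 + 2x^3 - 3x^2 - 4x + 4 = (x - 1)^2(x + 2)^2.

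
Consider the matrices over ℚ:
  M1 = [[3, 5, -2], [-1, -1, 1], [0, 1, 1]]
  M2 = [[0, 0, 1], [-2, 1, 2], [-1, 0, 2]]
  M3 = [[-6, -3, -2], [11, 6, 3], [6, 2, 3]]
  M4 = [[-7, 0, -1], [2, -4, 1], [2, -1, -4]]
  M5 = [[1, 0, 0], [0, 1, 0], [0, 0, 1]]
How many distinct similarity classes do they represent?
Characteristic polynomials: χ_{M1} = (x - 1)^3, χ_{M2} = (x - 1)^3, χ_{M3} = (x - 1)^3, χ_{M4} = (x + 5)^3, χ_{M5} = (x - 1)^3.

{M1, M3}: invariant factors (x - 1)^3.

{M2}: invariant factors x - 1, (x - 1)^2.

{M4}: invariant factors (x + 5)^3.

{M5}: invariant factors x - 1, x - 1, x - 1.

Matrices are similar if and only if their invariant-factor lists agree; the partition into similarity classes is {M1, M3}, {M2}, {M4}, {M5}.

4 classes: {M1, M3}, {M2}, {M4}, {M5}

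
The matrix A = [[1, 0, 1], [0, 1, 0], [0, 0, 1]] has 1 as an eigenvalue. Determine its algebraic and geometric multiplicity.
The characteristic polynomial is (x - 1)^3, so the factor x - 1 appears with exponent 3: the algebraic multiplicity is 3.

rank(A - I) = 1, so the eigenspace has dimension 3 - 1 = 2: the geometric multiplicity is 2.

Since 2 < 3, A is not diagonalizable.

algebraic multiplicity 3, geometric multiplicity 2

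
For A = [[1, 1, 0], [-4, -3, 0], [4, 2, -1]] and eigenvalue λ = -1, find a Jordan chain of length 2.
We seek v_1 ∈ ker((A + I)^2) \ ker(A + I), then set v_{i+1} = (A + I) v_i.

One such chain is v_1 = [[-1, 1, 0]]^T, v_2 = [[-1, 2, -2]]^T. Check: (A + I) v_2 = [[0, 0, 0]]^T = 0.

v_1 = [[-1, 1, 0]]^T, v_2 = [[-1, 2, -2]]^T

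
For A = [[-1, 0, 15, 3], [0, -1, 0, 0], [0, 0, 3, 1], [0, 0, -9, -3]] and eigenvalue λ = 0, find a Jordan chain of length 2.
We seek v_1 ∈ ker(A^2) \ ker(A), then set v_{i+1} = A v_i.

One such chain is v_1 = [[-3, 0, 0, 1]]^T, v_2 = [[6, 0, 1, -3]]^T. Check: A v_2 = [[0, 0, 0, 0]]^T = 0.

v_1 = [[-3, 0, 0, 1]]^T, v_2 = [[6, 0, 1, -3]]^T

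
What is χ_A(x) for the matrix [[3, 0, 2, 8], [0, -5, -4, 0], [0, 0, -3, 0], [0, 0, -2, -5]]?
xI - A = [[x - 3, 0, -2, -8], [0, x + 5, 4, 0], [0, 0, x + 3, 0], [0, 0, 2, x + 5]].

Expanding det(xI - A) along the first row:
det(xI - A) = + (x - 3)·det([[x + 5, 4, 0], [0, x + 3, 0], [0, 2, x + 5]]) - (0)·det([[0, 4, 0], [0, x + 3, 0], [0, 2, x + 5]]) + (-2)·det([[0, x + 5, 0], [0, 0, 0], [0, 0, x + 5]]) - (-8)·det([[0, x + 5, 4], [0, 0, x + 3], [0, 0, 2]]).

Evaluating gives χ_A(x) = x^4 + 10x^3 + 16x^2 - 90x - 225 = (x - 3)(x + 3)(x + 5)^2.

χ_A(x) = (x - 3)(x + 3)(x + 5)^2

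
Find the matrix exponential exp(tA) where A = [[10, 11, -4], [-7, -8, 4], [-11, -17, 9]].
e^{tA} = [[(-t + 4*e^{2*t} - 3)*e^{3*t}, (-t + 6*e^{2*t} - 6)*e^{3*t}, 2*(1 - e^{2*t})*e^{3*t}], [(t - 4*e^{2*t} + 4)*e^{3*t}, (t - 6*e^{2*t} + 7)*e^{3*t}, 2*(e^{2*t} - 1)*e^{3*t}], [(t - 6*e^{2*t} + 6)*e^{3*t}, (t - 9*e^{2*t} + 9)*e^{3*t}, (3*e^{2*t} - 2)*e^{3*t}]]

A has Jordan form J = [[3, 1, 0], [0, 3, 0], [0, 0, 5]] with A = PJP^{-1}, so e^{tA} = P e^{tJ} P^{-1}.

For a Jordan block J_k(λ), e^{tJ_k(λ)} = e^{λt} · (I + tN + t^2 N^2/2! + ... + t^{k-1} N^{k-1}/(k-1)!) where N is the nilpotent superdiagonal part.

Assembling the blocks and conjugating back gives the entries of e^{tA} as shown above.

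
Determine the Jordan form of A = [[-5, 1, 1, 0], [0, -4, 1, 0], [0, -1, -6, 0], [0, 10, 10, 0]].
The characteristic polynomial is det(xI - A) = x(x + 5)^3, so the eigenvalues are -5 (algebraic multiplicity 3), 0 (algebraic multiplicity 1).

For λ = -5: rank(A + 5I) = 2, rank((A + 5I)^2) = 1. The eigenspace has dimension 4 - 2 = 2, so there are 2 Jordan blocks; the rank sequence gives block sizes [2, 1].

For λ = 0: algebraic multiplicity 1 gives one 1×1 block.

Assembling the blocks gives the Jordan form J above.

J = [[-5, 1, 0, 0], [0, -5, 0, 0], [0, 0, -5, 0], [0, 0, 0, 0]]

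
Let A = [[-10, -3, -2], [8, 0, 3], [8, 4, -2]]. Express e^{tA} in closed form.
e^{tA} = [[(-2*t^2 - 6*t + 1)*e^{-4*t}, t*(-t - 3)*e^{-4*t}, t*(-t - 4)*e^{-4*t}/2], [4*t*(t + 2)*e^{-4*t}, (2*t^2 + 4*t + 1)*e^{-4*t}, t*(t + 3)*e^{-4*t}], [8*t*e^{-4*t}, 4*t*e^{-4*t}, (2*t + 1)*e^{-4*t}]]

A has Jordan form J = [[-4, 1, 0], [0, -4, 1], [0, 0, -4]] with A = PJP^{-1}, so e^{tA} = P e^{tJ} P^{-1}.

For a Jordan block J_k(λ), e^{tJ_k(λ)} = e^{λt} · (I + tN + t^2 N^2/2! + ... + t^{k-1} N^{k-1}/(k-1)!) where N is the nilpotent superdiagonal part.

Assembling the blocks and conjugating back gives the entries of e^{tA} as shown above.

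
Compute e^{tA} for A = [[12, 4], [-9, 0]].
A has Jordan form J = [[6, 1], [0, 6]] with A = PJP^{-1}, so e^{tA} = P e^{tJ} P^{-1}.

For a Jordan block J_k(λ), e^{tJ_k(λ)} = e^{λt} · (I + tN + t^2 N^2/2! + ... + t^{k-1} N^{k-1}/(k-1)!) where N is the nilpotent superdiagonal part.

Assembling the blocks and conjugating back gives the entries of e^{tA} as shown above.

e^{tA} = [[(6*t + 1)*e^{6*t}, 4*t*e^{6*t}], [-9*t*e^{6*t}, (1 - 6*t)*e^{6*t}]]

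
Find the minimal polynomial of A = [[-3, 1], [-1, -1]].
The characteristic polynomial factors as (x + 2)^2. The minimal polynomial is ∏(x - λ)^{k_λ} where k_λ is the size of the largest Jordan block at λ.

For λ = -2: rank(A + 2I) = 1, and the largest Jordan block has size 2 (the smallest k with rank((A + 2I)^k) = rank((A + 2I)^(k+1))).

So m_A(x) = (x + 2)^2.

m_A(x) = (x + 2)^2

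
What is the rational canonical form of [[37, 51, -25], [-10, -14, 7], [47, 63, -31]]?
R = [[0, 0, 10], [1, 0, -13], [0, 1, -8]]

The invariant factors of A (the non-unit diagonal entries of the Smith normal form of xI - A over ℚ[x]) are (x + 5)(x^2 + 3x - 2), each dividing the next. The characteristic polynomial is their product, (x + 5)(x^2 + 3x - 2).

The rational canonical form is the block-diagonal matrix of companion matrices C(f_i):
R = [[0, 0, 10], [1, 0, -13], [0, 1, -8]].

Note the characteristic polynomial does not split into linear factors over ℚ, so A has no Jordan form over ℚ; the rational canonical form exists over any field.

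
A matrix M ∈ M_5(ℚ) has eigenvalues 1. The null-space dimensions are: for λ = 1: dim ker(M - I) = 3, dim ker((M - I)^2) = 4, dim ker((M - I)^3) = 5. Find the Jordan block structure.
λ = 1: successive nullity increments [3, 1, 1] count blocks of size ≥ k; block sizes are [3, 1, 1].

Jordan blocks: (1, 3), (1, 1), (1, 1)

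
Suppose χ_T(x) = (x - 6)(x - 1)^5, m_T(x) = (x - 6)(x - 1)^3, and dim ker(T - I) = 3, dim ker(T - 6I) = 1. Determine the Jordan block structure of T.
Jordan blocks: (1, 3), (1, 1), (1, 1), (6, 1)

λ = 1: algebraic multiplicity 5 (exponent in χ_T), largest block size 3 (exponent in m_T), 3 blocks (geometric multiplicity). These force block sizes [3, 1, 1].
λ = 6: algebraic multiplicity 1 (exponent in χ_T), largest block size 1 (exponent in m_T), 1 block (geometric multiplicity). This forces block sizes [1].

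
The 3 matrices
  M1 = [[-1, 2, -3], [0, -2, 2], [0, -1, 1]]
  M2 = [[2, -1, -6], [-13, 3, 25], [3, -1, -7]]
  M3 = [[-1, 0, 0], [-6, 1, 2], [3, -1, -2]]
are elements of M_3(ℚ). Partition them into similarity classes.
2 classes: {M1, M2}, {M3}

Characteristic polynomials: χ_{M1} = x(x + 1)^2, χ_{M2} = x(x + 1)^2, χ_{M3} = x(x + 1)^2.

{M1, M2}: invariant factors x(x + 1)^2.

{M3}: invariant factors x + 1, x(x + 1).

Matrices are similar if and only if their invariant-factor lists agree; the partition into similarity classes is {M1, M2}, {M3}.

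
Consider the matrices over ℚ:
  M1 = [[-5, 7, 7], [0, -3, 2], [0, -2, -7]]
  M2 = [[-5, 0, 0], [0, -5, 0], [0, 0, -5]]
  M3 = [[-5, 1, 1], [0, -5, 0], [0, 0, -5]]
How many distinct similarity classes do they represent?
2 classes: {M1, M3}, {M2}

Characteristic polynomials: χ_{M1} = (x + 5)^3, χ_{M2} = (x + 5)^3, χ_{M3} = (x + 5)^3.

{M1, M3}: invariant factors x + 5, (x + 5)^2.

{M2}: invariant factors x + 5, x + 5, x + 5.

Matrices are similar if and only if their invariant-factor lists agree; the partition into similarity classes is {M1, M3}, {M2}.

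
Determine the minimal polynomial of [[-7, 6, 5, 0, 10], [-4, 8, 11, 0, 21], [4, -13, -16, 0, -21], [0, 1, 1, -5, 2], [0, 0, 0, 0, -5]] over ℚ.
The characteristic polynomial factors as (x + 5)^5. The minimal polynomial is ∏(x - λ)^{k_λ} where k_λ is the size of the largest Jordan block at λ.

For λ = -5: rank(A + 5I) = 3, and the largest Jordan block has size 3 (the smallest k with rank((A + 5I)^k) = rank((A + 5I)^(k+1))).

So m_A(x) = (x + 5)^3.

m_A(x) = (x + 5)^3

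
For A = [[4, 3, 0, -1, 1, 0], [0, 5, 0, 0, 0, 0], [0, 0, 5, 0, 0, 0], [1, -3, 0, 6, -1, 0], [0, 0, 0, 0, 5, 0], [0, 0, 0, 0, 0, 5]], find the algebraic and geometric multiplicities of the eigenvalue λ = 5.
algebraic multiplicity 6, geometric multiplicity 5

The characteristic polynomial is (x - 5)^6, so the factor x - 5 appears with exponent 6: the algebraic multiplicity is 6.

rank(A - 5I) = 1, so the eigenspace has dimension 6 - 1 = 5: the geometric multiplicity is 5.

Since 5 < 6, A is not diagonalizable.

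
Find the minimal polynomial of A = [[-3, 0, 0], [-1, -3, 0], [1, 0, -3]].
m_A(x) = (x + 3)^2

The characteristic polynomial factors as (x + 3)^3. The minimal polynomial is ∏(x - λ)^{k_λ} where k_λ is the size of the largest Jordan block at λ.

For λ = -3: rank(A + 3I) = 1, and the largest Jordan block has size 2 (the smallest k with rank((A + 3I)^k) = rank((A + 3I)^(k+1))).

So m_A(x) = (x + 3)^2.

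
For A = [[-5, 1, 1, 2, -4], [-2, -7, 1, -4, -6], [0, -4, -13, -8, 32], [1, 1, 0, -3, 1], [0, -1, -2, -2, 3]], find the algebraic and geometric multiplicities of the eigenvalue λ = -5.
algebraic multiplicity 5, geometric multiplicity 2

The characteristic polynomial is (x + 5)^5, so the factor x + 5 appears with exponent 5: the algebraic multiplicity is 5.

rank(A + 5I) = 3, so the eigenspace has dimension 5 - 3 = 2: the geometric multiplicity is 2.

Since 2 < 5, A is not diagonalizable.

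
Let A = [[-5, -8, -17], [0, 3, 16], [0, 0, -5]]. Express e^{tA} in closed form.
A has Jordan form J = [[-5, 1, 0], [0, -5, 0], [0, 0, 3]] with A = PJP^{-1}, so e^{tA} = P e^{tJ} P^{-1}.

For a Jordan block J_k(λ), e^{tJ_k(λ)} = e^{λt} · (I + tN + t^2 N^2/2! + ... + t^{k-1} N^{k-1}/(k-1)!) where N is the nilpotent superdiagonal part.

Assembling the blocks and conjugating back gives the entries of e^{tA} as shown above.

e^{tA} = [[e^{-5*t}, (1 - e^{8*t})*e^{-5*t}, (-t - 2*e^{8*t} + 2)*e^{-5*t}], [0, e^{3*t}, (2*e^{8*t} - 2)*e^{-5*t}], [0, 0, e^{-5*t}]]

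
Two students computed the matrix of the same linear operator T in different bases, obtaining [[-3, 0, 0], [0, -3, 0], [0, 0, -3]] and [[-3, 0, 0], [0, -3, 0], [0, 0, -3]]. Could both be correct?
Yes.

Two matrices over a field are similar if and only if they have the same invariant factors.

Both A and B have characteristic polynomial (x + 3)^3 and minimal polynomial x + 3. Computing further, both have invariant factors x + 3, x + 3, x + 3. Hence A and B are similar.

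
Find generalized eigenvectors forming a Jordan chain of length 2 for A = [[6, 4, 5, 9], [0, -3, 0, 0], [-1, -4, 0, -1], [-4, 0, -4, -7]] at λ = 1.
v_1 = [[-2, 0, 0, 1]]^T, v_2 = [[-1, 0, 1, 0]]^T

We seek v_1 ∈ ker((A - I)^2) \ ker(A - I), then set v_{i+1} = (A - I) v_i.

One such chain is v_1 = [[-2, 0, 0, 1]]^T, v_2 = [[-1, 0, 1, 0]]^T. Check: (A - I) v_2 = [[0, 0, 0, 0]]^T = 0.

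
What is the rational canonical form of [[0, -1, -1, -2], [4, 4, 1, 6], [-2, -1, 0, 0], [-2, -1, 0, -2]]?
The invariant factors of A (the non-unit diagonal entries of the Smith normal form of xI - A over ℚ[x]) are x - 2, (x - 2)(x + 1)^2, each dividing the next. The characteristic polynomial is their product, (x - 2)^2(x + 1)^2.

The rational canonical form is the block-diagonal matrix of companion matrices C(f_i):
R = [[2, 0, 0, 0], [0, 0, 0, 2], [0, 1, 0, 3], [0, 0, 1, 0]].

R = [[2, 0, 0, 0], [0, 0, 0, 2], [0, 1, 0, 3], [0, 0, 1, 0]]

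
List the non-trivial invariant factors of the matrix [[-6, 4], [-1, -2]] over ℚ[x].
(x + 4)^2

The Jordan structure of A has elementary divisors (x + 4)^2. Arranging the block sizes at each eigenvalue in decreasing order and taking row products gives the invariant factors.

Invariant factors (smallest first, each dividing the next): (x + 4)^2.

Check: the last factor (x + 4)^2 is the minimal polynomial, and the product (x + 4)^2 is the characteristic polynomial.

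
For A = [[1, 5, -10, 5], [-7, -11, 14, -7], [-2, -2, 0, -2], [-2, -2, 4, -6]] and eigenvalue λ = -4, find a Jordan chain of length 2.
v_1 = [[5, -9, -3, -1]]^T, v_2 = [[5, -7, -2, -2]]^T

We seek v_1 ∈ ker((A + 4I)^2) \ ker(A + 4I), then set v_{i+1} = (A + 4I) v_i.

One such chain is v_1 = [[5, -9, -3, -1]]^T, v_2 = [[5, -7, -2, -2]]^T. Check: (A + 4I) v_2 = [[0, 0, 0, 0]]^T = 0.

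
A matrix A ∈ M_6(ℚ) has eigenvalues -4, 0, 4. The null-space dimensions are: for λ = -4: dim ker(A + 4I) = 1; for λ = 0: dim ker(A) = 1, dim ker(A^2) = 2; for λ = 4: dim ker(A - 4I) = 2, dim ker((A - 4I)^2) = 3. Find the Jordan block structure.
λ = -4: successive nullity increments [1] count blocks of size ≥ k; block sizes are [1].
λ = 0: successive nullity increments [1, 1] count blocks of size ≥ k; block sizes are [2].
λ = 4: successive nullity increments [2, 1] count blocks of size ≥ k; block sizes are [2, 1].

Jordan blocks: (-4, 1), (0, 2), (4, 2), (4, 1)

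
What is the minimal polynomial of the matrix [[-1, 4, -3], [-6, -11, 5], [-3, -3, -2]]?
The characteristic polynomial factors as (x + 4)(x + 5)^2. The minimal polynomial is ∏(x - λ)^{k_λ} where k_λ is the size of the largest Jordan block at λ.

For λ = -5: rank(A + 5I) = 2, and the largest Jordan block has size 2 (the smallest k with rank((A + 5I)^k) = rank((A + 5I)^(k+1))).
For λ = -4: rank(A + 4I) = 2, and the largest Jordan block has size 1 (the smallest k with rank((A + 4I)^k) = rank((A + 4I)^(k+1))).

So m_A(x) = (x + 4)(x + 5)^2.

m_A(x) = (x + 4)(x + 5)^2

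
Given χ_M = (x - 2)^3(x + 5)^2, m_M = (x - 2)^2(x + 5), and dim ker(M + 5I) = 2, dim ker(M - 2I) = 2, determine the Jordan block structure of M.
λ = -5: algebraic multiplicity 2 (exponent in χ_M), largest block size 1 (exponent in m_M), 2 blocks (geometric multiplicity). These force block sizes [1, 1].
λ = 2: algebraic multiplicity 3 (exponent in χ_M), largest block size 2 (exponent in m_M), 2 blocks (geometric multiplicity). These force block sizes [2, 1].

Jordan blocks: (-5, 1), (-5, 1), (2, 2), (2, 1)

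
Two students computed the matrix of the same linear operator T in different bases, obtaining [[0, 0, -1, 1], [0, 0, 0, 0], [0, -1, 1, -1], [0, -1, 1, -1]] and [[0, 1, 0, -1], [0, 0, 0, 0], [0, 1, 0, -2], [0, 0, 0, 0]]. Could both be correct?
Yes.

Two matrices over a field are similar if and only if they have the same invariant factors.

Both A and B have characteristic polynomial x^4 and minimal polynomial x^2. Computing further, both have invariant factors x^2, x^2. Hence A and B are similar.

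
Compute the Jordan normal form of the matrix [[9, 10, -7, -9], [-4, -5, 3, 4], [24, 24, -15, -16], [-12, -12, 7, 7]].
The characteristic polynomial is det(xI - A) = (x + 1)^4, so the eigenvalues are -1 (algebraic multiplicity 4).

For λ = -1: rank(A + I) = 2, rank((A + I)^2) = 1, rank((A + I)^3) = 0. The eigenspace has dimension 4 - 2 = 2, so there are 2 Jordan blocks; the rank sequence gives block sizes [3, 1].

Assembling the blocks gives the Jordan form J above.

J = [[-1, 1, 0, 0], [0, -1, 1, 0], [0, 0, -1, 0], [0, 0, 0, -1]]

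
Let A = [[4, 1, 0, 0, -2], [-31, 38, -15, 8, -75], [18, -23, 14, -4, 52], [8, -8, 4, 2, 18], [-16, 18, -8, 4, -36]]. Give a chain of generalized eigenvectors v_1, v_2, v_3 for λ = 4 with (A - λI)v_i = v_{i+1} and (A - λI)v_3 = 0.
v_1 = [[0, 8, -3, -2, 4]]^T, v_2 = [[0, 1, 2, 0, 0]]^T, v_3 = [[1, 4, -3, 0, 2]]^T

We seek v_1 ∈ ker((A - 4I)^3) \ ker((A - 4I)^2), then set v_{i+1} = (A - 4I) v_i.

One such chain is v_1 = [[0, 8, -3, -2, 4]]^T, v_2 = [[0, 1, 2, 0, 0]]^T, v_3 = [[1, 4, -3, 0, 2]]^T. Check: (A - 4I) v_3 = [[0, 0, 0, 0, 0]]^T = 0.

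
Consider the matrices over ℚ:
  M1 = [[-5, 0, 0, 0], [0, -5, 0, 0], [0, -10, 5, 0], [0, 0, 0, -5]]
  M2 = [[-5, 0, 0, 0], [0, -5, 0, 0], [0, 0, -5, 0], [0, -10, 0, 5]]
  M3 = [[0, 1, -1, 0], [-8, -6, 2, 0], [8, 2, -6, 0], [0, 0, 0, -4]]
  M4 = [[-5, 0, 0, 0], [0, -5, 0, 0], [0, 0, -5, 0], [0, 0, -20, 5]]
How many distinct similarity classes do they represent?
Characteristic polynomials: χ_{M1} = (x - 5)(x + 5)^3, χ_{M2} = (x - 5)(x + 5)^3, χ_{M3} = (x + 4)^4, χ_{M4} = (x - 5)(x + 5)^3.

{M1, M2, M4}: invariant factors x + 5, x + 5, (x - 5)(x + 5).

{M3}: invariant factors x + 4, x + 4, (x + 4)^2.

Matrices are similar if and only if their invariant-factor lists agree; the partition into similarity classes is {M1, M2, M4}, {M3}.

2 classes: {M1, M2, M4}, {M3}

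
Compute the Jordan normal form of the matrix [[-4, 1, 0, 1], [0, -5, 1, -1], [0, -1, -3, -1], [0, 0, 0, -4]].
J = [[-4, 1, 0, 0], [0, -4, 1, 0], [0, 0, -4, 0], [0, 0, 0, -4]]

The characteristic polynomial is det(xI - A) = (x + 4)^4, so the eigenvalues are -4 (algebraic multiplicity 4).

For λ = -4: rank(A + 4I) = 2, rank((A + 4I)^2) = 1, rank((A + 4I)^3) = 0. The eigenspace has dimension 4 - 2 = 2, so there are 2 Jordan blocks; the rank sequence gives block sizes [3, 1].

Assembling the blocks gives the Jordan form J above.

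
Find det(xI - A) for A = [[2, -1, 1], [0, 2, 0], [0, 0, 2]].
xI - A = [[x - 2, 1, -1], [0, x - 2, 0], [0, 0, x - 2]].

Expanding det(xI - A) along the first row:
det(xI - A) = + (x - 2)·det([[x - 2, 0], [0, x - 2]]) - (1)·det([[0, 0], [0, x - 2]]) + (-1)·det([[0, x - 2], [0, 0]]).

Evaluating gives χ_A(x) = x^3 - 6x^2 + 12x - 8 = (x - 2)^3.

χ_A(x) = (x - 2)^3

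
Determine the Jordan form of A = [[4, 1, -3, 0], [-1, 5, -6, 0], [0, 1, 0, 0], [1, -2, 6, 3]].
The characteristic polynomial is det(xI - A) = (x - 3)^4, so the eigenvalues are 3 (algebraic multiplicity 4).

For λ = 3: rank(A - 3I) = 2, rank((A - 3I)^2) = 1, rank((A - 3I)^3) = 0. The eigenspace has dimension 4 - 2 = 2, so there are 2 Jordan blocks; the rank sequence gives block sizes [3, 1].

Assembling the blocks gives the Jordan form J above.

J = [[3, 1, 0, 0], [0, 3, 1, 0], [0, 0, 3, 0], [0, 0, 0, 3]]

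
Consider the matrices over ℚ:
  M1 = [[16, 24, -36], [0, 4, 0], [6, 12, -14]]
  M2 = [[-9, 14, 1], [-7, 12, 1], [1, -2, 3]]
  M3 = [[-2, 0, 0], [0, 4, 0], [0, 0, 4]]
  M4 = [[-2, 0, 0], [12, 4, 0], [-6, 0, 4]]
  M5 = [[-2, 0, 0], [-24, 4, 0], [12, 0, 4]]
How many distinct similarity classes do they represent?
2 classes: {M1, M3, M4, M5}, {M2}

Characteristic polynomials: χ_{M1} = (x - 4)^2(x + 2), χ_{M2} = (x - 4)^2(x + 2), χ_{M3} = (x - 4)^2(x + 2), χ_{M4} = (x - 4)^2(x + 2), χ_{M5} = (x - 4)^2(x + 2).

{M1, M3, M4, M5}: invariant factors x - 4, (x - 4)(x + 2).

{M2}: invariant factors (x - 4)^2(x + 2).

Matrices are similar if and only if their invariant-factor lists agree; the partition into similarity classes is {M1, M3, M4, M5}, {M2}.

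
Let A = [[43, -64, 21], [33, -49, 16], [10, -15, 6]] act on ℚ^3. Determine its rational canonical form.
The invariant factors of A (the non-unit diagonal entries of the Smith normal form of xI - A over ℚ[x]) are x^3 - x - 5, each dividing the next. The characteristic polynomial is their product, x^3 - x - 5.

The rational canonical form is the block-diagonal matrix of companion matrices C(f_i):
R = [[0, 0, 5], [1, 0, 1], [0, 1, 0]].

Note the characteristic polynomial does not split into linear factors over ℚ, so A has no Jordan form over ℚ; the rational canonical form exists over any field.

R = [[0, 0, 5], [1, 0, 1], [0, 1, 0]]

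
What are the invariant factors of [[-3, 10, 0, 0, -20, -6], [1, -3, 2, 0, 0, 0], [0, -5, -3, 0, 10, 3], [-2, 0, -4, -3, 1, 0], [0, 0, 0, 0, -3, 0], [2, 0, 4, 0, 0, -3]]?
The Jordan structure of A has elementary divisors (x + 3)^3, (x + 3)^2, (x + 3). Arranging the block sizes at each eigenvalue in decreasing order and taking row products gives the invariant factors.

Invariant factors (smallest first, each dividing the next): x + 3, (x + 3)^2, (x + 3)^3.

Check: the last factor (x + 3)^3 is the minimal polynomial, and the product (x + 3)^6 is the characteristic polynomial.

x + 3, (x + 3)^2, (x + 3)^3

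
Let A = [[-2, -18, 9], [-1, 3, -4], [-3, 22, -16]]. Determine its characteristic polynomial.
χ_A(x) = (x + 5)^3

xI - A = [[x + 2, 18, -9], [1, x - 3, 4], [3, -22, x + 16]].

Expanding det(xI - A) along the first row:
det(xI - A) = + (x + 2)·det([[x - 3, 4], [-22, x + 16]]) - (18)·det([[1, 4], [3, x + 16]]) + (-9)·det([[1, x - 3], [3, -22]]).

Evaluating gives χ_A(x) = x^3 + 15x^2 + 75x + 125 = (x + 5)^3.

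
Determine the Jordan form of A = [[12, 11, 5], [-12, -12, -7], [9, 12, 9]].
The characteristic polynomial is det(xI - A) = (x - 3)^3, so the eigenvalues are 3 (algebraic multiplicity 3).

For λ = 3: rank(A - 3I) = 2, rank((A - 3I)^2) = 1, rank((A - 3I)^3) = 0. The eigenspace has dimension 3 - 2 = 1, so there is 1 Jordan block; the rank sequence gives block sizes [3].

Assembling the blocks gives the Jordan form J above.

J = [[3, 1, 0], [0, 3, 1], [0, 0, 3]]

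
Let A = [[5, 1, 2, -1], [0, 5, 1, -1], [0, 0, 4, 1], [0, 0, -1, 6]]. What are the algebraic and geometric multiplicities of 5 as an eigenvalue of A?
The characteristic polynomial is (x - 5)^4, so the factor x - 5 appears with exponent 4: the algebraic multiplicity is 4.

rank(A - 5I) = 2, so the eigenspace has dimension 4 - 2 = 2: the geometric multiplicity is 2.

Since 2 < 4, A is not diagonalizable.

algebraic multiplicity 4, geometric multiplicity 2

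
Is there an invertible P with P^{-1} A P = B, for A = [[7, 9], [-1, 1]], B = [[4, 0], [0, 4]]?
No.

Both have characteristic polynomial (x - 4)^2, but the minimal polynomial of A is (x - 4)^2 while the minimal polynomial of B is x - 4. The minimal polynomial is a similarity invariant, so A and B are not similar.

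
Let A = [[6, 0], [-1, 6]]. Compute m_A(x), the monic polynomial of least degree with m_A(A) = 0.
m_A(x) = (x - 6)^2

The characteristic polynomial factors as (x - 6)^2. The minimal polynomial is ∏(x - λ)^{k_λ} where k_λ is the size of the largest Jordan block at λ.

For λ = 6: rank(A - 6I) = 1, and the largest Jordan block has size 2 (the smallest k with rank((A - 6I)^k) = rank((A - 6I)^(k+1))).

So m_A(x) = (x - 6)^2.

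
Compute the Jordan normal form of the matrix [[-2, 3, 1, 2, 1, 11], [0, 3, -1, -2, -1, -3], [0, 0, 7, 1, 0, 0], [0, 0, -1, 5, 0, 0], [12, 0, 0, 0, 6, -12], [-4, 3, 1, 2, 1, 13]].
J = [[2, 0, 0, 0, 0, 0], [0, 6, 1, 0, 0, 0], [0, 0, 6, 1, 0, 0], [0, 0, 0, 6, 0, 0], [0, 0, 0, 0, 6, 0], [0, 0, 0, 0, 0, 6]]

The characteristic polynomial is det(xI - A) = (x - 6)^5(x - 2), so the eigenvalues are 2 (algebraic multiplicity 1), 6 (algebraic multiplicity 5).

For λ = 2: algebraic multiplicity 1 gives one 1×1 block.

For λ = 6: rank(A - 6I) = 3, rank((A - 6I)^2) = 2, rank((A - 6I)^3) = 1. The eigenspace has dimension 6 - 3 = 3, so there are 3 Jordan blocks; the rank sequence gives block sizes [3, 1, 1].

Assembling the blocks gives the Jordan form J above.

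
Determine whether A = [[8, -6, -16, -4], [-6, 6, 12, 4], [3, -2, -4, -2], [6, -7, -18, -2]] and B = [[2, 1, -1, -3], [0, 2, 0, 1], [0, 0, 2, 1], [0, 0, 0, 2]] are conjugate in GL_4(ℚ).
Yes.

Two matrices over a field are similar if and only if they have the same invariant factors.

Both A and B have characteristic polynomial (x - 2)^4 and minimal polynomial (x - 2)^2. Computing further, both have invariant factors (x - 2)^2, (x - 2)^2. Hence A and B are similar.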